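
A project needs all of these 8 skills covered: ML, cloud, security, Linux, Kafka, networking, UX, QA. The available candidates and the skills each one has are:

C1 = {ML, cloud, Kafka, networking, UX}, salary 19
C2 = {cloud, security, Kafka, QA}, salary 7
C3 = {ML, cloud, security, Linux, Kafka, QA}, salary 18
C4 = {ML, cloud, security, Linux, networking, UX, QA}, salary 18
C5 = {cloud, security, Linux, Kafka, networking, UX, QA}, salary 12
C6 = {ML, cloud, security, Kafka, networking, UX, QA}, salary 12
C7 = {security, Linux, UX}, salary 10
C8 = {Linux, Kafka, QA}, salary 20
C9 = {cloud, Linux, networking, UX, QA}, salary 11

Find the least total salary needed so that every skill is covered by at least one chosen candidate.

C6, C7 cover every skill at salary 12 + 10 = 22.
Any cover uses at least 2 candidates; among all covering selections none totals below 22.
Greedy by coverage-per-salary would pick C5, C6 for 24 — worse than the optimum 22.

22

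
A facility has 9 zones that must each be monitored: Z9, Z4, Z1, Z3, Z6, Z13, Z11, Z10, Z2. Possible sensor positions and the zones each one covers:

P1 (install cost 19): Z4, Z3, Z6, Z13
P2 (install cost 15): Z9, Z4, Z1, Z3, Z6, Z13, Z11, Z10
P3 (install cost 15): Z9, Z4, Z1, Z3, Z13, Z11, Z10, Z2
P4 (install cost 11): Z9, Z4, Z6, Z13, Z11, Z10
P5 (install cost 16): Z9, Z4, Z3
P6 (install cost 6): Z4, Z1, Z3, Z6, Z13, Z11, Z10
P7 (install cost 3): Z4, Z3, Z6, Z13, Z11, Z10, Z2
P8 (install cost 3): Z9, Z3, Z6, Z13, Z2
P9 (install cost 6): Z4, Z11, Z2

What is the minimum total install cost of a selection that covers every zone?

P6, P8 cover every zone at install cost 6 + 3 = 9.
Any cover uses at least 2 sensor positions; among all covering selections none totals below 9.

9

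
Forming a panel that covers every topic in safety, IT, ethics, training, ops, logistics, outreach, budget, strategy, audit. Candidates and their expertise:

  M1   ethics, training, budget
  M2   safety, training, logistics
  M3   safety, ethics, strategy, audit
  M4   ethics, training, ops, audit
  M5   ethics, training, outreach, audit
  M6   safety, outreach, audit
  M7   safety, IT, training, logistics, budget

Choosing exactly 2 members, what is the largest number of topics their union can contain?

8

Choosing M3, M7 covers {safety, IT, ethics, training, logistics, budget, strategy, audit} — 8 topics.
No choice of 2 members does better; here ops, outreach are left uncovered.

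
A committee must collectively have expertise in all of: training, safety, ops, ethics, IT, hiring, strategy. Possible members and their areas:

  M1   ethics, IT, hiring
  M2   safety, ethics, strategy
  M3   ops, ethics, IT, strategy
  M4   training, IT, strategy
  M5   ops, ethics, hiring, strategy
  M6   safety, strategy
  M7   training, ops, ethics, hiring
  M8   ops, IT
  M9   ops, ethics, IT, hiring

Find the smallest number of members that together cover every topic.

M1, M2, M7 together cover {training, safety, ops, ethics, IT, hiring, strategy} — every topic.
No 2 of the 9 members cover everything (all 36 pairs fall short), so 3 is minimum.

3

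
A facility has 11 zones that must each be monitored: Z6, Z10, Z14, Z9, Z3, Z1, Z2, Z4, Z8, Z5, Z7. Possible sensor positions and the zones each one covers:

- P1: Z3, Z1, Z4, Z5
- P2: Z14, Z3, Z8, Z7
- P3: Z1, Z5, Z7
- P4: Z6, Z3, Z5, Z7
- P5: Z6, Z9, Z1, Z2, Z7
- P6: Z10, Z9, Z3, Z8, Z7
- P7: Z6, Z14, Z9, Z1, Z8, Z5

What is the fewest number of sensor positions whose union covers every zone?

P1, P2, P5, P6 together cover {Z6, Z10, Z14, Z9, Z3, Z1, Z2, Z4, Z8, Z5, Z7} — every zone.
No 3 of the 7 sensor positions cover everything (all 35 triples fall short), so 4 is minimum.

4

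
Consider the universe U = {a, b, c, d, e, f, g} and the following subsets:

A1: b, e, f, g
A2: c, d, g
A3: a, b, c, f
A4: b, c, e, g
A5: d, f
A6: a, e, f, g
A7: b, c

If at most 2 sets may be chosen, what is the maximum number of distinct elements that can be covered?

6

Choosing A1, A2 covers {b, c, d, e, f, g} — 6 elements.
No choice of 2 sets does better; here a is left uncovered.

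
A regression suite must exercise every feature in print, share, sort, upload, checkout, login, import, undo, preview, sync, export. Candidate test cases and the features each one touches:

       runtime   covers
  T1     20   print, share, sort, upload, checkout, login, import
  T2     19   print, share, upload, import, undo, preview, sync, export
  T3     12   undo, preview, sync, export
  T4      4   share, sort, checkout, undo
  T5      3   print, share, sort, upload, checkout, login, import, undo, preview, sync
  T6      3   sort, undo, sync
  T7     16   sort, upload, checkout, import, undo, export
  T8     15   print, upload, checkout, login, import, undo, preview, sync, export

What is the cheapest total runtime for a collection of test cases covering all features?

15

T3, T5 cover every feature at runtime 12 + 3 = 15.
Any cover uses at least 2 test cases; among all covering selections none totals below 15.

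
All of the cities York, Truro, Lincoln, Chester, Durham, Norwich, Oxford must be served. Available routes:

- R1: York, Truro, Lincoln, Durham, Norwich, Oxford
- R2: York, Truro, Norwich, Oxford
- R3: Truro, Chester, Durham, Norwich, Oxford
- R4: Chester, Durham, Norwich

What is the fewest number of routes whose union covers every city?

2

R1, R3 together cover {York, Truro, Lincoln, Chester, Durham, Norwich, Oxford} — every city.
No single route contains all 7 cities, so 2 is optimal.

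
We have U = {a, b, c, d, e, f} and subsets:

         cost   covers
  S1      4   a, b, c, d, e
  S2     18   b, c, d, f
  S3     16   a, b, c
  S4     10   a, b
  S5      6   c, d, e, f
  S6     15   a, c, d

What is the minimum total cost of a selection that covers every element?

10

S1, S5 cover every element at cost 4 + 6 = 10.
Any cover uses at least 2 sets; among all covering selections none totals below 10.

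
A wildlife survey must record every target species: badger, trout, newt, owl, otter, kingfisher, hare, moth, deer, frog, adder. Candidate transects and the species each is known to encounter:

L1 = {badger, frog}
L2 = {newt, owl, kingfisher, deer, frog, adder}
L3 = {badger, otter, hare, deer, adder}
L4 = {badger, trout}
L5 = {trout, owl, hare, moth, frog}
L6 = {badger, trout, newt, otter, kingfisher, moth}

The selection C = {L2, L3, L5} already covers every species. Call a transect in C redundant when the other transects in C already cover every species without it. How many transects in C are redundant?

0

Drop L2: newt, kingfisher uncovered — not redundant.
Drop L3: badger, otter uncovered — not redundant.
Drop L5: trout, moth uncovered — not redundant.
None of the transects in C is redundant.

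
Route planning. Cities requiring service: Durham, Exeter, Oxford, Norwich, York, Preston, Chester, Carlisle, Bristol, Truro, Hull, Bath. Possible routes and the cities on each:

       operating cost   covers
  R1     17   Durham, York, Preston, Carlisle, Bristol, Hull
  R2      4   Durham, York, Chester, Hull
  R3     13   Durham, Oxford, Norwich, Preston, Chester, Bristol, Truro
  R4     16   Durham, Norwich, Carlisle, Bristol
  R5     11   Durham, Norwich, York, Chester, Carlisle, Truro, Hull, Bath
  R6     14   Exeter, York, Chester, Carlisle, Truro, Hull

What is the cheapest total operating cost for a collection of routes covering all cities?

38

R3, R5, R6 cover every city at operating cost 13 + 11 + 14 = 38.
Any cover uses at least 3 routes; among all covering selections none totals below 38.
Greedy by coverage-per-operating cost would pick R2, R3, R5, R6 for 42 — worse than the optimum 38.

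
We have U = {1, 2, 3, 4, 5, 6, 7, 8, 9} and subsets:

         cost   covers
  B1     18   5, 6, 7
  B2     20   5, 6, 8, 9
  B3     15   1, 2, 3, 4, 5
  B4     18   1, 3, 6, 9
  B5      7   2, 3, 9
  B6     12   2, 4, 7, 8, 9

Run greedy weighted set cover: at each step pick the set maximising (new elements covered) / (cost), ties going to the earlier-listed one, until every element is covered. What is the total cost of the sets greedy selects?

Pick 1: B5 adds 3 new (2, 3, 9) at cost 7 (ratio 3/7).
Pick 2: B6 adds 3 new (4, 7, 8) at cost 12 (ratio 3/12).
Pick 3: B3 adds 2 new (1, 5) at cost 15 (ratio 2/15).
Pick 4: B1 adds 1 new (6) at cost 18 (ratio 1/18).
Greedy total cost: 7 + 12 + 15 + 18 = 52. (The true optimum is 45, so greedy overshoots here.)

52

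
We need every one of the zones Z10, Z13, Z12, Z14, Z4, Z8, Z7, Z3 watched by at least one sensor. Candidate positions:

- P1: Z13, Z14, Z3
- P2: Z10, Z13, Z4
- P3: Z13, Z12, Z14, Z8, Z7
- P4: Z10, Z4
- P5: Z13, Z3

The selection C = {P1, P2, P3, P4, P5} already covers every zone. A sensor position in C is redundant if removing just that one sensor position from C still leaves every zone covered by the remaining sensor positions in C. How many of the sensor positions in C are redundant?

Drop P1: the rest still cover every zone — redundant.
Drop P2: the rest still cover every zone — redundant.
Drop P3: Z12, Z8, Z7 uncovered — not redundant.
Drop P4: the rest still cover every zone — redundant.
Drop P5: the rest still cover every zone — redundant.
4 redundant: P1, P2, P4, P5.

4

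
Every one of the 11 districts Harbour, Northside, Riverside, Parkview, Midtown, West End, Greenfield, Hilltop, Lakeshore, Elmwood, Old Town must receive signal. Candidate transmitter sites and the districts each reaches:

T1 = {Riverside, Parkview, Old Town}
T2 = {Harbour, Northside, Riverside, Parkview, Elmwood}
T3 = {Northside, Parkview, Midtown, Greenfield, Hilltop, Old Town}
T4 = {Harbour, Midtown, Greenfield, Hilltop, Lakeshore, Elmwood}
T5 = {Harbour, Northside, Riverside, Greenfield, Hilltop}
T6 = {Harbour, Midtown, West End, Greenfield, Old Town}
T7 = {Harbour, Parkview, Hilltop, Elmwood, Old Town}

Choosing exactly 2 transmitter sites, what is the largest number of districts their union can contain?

Choosing T1, T4 covers {Harbour, Riverside, Parkview, Midtown, Greenfield, Hilltop, Lakeshore, Elmwood, Old Town} — 9 districts.
No choice of 2 transmitter sites does better; here Northside, West End are left uncovered.

9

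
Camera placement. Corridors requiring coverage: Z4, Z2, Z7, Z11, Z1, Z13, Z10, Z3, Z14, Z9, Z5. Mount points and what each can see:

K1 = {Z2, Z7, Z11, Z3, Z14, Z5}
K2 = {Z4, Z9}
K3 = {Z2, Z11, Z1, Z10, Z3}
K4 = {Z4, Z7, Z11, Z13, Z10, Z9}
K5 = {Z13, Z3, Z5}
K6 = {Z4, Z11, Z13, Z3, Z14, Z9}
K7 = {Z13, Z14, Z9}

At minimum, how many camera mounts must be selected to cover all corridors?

K1, K3, K4 together cover {Z4, Z2, Z7, Z11, Z1, Z13, Z10, Z3, Z14, Z9, Z5} — every corridor.
No 2 of the 7 camera mounts cover everything (all 21 pairs fall short), so 3 is minimum.

3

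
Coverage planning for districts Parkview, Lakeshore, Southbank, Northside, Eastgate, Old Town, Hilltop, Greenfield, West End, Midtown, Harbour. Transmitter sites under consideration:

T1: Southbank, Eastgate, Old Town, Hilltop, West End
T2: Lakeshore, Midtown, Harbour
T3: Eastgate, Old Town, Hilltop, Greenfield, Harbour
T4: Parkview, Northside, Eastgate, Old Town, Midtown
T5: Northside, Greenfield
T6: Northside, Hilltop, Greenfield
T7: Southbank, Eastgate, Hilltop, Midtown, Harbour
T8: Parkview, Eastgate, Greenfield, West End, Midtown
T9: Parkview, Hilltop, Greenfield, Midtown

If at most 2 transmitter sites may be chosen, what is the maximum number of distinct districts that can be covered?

Choosing T1, T2 covers {Lakeshore, Southbank, Eastgate, Old Town, Hilltop, West End, Midtown, Harbour} — 8 districts.
No choice of 2 transmitter sites does better; here Parkview, Northside, Greenfield are left uncovered.

8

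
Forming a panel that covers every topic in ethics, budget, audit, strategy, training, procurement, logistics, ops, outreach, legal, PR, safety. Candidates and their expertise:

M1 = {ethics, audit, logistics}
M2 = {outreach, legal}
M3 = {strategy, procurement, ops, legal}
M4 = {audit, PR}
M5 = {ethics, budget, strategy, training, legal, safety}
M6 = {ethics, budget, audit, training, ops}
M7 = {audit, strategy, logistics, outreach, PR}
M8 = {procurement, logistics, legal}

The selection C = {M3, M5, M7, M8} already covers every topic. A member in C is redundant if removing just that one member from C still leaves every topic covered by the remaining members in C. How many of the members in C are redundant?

Drop M3: ops uncovered — not redundant.
Drop M5: ethics, budget, training, safety uncovered — not redundant.
Drop M7: audit, outreach, PR uncovered — not redundant.
Drop M8: the rest still cover every topic — redundant.
1 redundant: M8.

1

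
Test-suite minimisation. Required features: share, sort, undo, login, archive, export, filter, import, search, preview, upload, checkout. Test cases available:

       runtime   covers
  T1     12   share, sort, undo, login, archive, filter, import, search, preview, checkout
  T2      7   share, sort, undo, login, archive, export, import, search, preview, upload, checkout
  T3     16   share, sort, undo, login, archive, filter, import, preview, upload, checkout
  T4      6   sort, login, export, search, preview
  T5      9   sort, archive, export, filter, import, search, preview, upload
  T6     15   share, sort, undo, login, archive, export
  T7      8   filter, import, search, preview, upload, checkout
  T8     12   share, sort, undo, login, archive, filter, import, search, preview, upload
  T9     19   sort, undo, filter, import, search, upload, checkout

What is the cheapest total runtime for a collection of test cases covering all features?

T2, T7 cover every feature at runtime 7 + 8 = 15.
Any cover uses at least 2 test cases; among all covering selections none totals below 15.

15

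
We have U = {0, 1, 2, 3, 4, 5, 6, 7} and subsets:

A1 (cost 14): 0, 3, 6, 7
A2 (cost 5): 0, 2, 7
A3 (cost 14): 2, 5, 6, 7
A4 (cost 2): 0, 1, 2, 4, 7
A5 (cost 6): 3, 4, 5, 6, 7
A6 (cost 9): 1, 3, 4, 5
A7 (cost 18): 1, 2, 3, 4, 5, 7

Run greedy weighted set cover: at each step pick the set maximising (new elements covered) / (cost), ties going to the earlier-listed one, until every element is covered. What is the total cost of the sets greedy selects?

Pick 1: A4 adds 5 new (0, 1, 2, 4, 7) at cost 2 (ratio 5/2).
Pick 2: A5 adds 3 new (3, 5, 6) at cost 6 (ratio 3/6).
Greedy total cost: 2 + 6 = 8.

8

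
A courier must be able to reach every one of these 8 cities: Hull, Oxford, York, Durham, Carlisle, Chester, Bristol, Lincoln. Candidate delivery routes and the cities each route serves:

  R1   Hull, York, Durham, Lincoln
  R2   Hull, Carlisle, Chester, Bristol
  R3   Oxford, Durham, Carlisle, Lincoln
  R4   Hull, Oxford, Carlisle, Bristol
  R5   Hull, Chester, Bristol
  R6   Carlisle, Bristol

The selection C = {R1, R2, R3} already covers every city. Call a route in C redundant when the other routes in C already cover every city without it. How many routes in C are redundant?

0

Drop R1: York uncovered — not redundant.
Drop R2: Chester, Bristol uncovered — not redundant.
Drop R3: Oxford uncovered — not redundant.
None of the routes in C is redundant.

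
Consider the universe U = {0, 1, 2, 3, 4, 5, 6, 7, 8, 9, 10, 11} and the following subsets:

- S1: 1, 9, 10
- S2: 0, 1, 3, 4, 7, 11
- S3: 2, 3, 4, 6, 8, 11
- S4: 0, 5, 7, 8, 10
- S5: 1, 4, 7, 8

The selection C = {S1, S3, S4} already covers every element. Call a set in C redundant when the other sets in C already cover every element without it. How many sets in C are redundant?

Drop S1: 1, 9 uncovered — not redundant.
Drop S3: 2, 3, 4, 6, … uncovered — not redundant.
Drop S4: 0, 5, 7 uncovered — not redundant.
None of the sets in C is redundant.

0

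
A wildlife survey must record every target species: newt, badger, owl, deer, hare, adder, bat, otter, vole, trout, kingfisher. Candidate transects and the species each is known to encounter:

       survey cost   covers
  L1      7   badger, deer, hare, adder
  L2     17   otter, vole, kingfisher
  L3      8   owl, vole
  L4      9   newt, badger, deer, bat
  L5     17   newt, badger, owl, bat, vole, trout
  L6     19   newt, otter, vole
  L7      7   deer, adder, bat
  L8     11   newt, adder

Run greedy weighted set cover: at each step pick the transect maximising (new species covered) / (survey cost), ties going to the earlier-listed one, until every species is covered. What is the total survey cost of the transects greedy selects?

41

Pick 1: L1 adds 4 new (badger, deer, hare, adder) at survey cost 7 (ratio 4/7).
Pick 2: L5 adds 5 new (newt, owl, bat, vole, trout) at survey cost 17 (ratio 5/17).
Pick 3: L2 adds 2 new (otter, kingfisher) at survey cost 17 (ratio 2/17).
Greedy total survey cost: 7 + 17 + 17 = 41.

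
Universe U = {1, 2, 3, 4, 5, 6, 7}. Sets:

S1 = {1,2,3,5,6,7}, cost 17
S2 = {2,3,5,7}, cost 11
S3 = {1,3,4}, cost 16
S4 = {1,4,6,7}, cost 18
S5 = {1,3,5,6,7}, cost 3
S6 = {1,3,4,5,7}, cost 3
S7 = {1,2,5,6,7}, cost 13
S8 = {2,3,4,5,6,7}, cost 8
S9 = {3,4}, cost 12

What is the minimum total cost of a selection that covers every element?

S5, S8 cover every element at cost 3 + 8 = 11.
Any cover uses at least 2 sets; among all covering selections none totals below 11.
Greedy by coverage-per-cost would pick S5, S6, S8 for 14 — worse than the optimum 11.

11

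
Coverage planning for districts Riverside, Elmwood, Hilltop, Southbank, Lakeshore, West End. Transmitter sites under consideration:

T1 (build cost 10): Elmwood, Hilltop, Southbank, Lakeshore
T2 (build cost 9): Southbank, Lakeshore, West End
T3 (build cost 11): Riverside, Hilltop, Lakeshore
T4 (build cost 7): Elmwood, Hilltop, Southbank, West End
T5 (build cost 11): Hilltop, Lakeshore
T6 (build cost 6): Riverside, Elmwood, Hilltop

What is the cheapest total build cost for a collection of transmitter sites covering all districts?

T2, T6 cover every district at build cost 9 + 6 = 15.
Any cover uses at least 2 transmitter sites; among all covering selections none totals below 15.

15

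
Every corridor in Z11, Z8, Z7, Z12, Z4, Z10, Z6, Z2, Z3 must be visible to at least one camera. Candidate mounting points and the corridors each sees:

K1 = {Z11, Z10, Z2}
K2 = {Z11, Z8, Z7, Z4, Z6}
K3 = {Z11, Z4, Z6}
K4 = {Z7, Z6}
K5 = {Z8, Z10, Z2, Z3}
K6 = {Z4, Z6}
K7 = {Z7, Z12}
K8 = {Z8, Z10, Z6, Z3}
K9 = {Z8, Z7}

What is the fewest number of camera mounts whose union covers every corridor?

K2, K5, K7 together cover {Z11, Z8, Z7, Z12, Z4, Z10, Z6, Z2, Z3} — every corridor.
No 2 of the 9 camera mounts cover everything (all 36 pairs fall short), so 3 is minimum.

3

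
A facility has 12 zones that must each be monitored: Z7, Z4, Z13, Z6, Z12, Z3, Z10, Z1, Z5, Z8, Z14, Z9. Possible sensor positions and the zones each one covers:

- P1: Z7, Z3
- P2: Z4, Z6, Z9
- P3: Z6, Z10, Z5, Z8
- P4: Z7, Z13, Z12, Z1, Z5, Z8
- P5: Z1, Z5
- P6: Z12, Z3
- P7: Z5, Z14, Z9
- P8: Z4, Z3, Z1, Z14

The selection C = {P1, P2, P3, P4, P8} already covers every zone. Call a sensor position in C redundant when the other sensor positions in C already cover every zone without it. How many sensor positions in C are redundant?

1

Drop P1: the rest still cover every zone — redundant.
Drop P2: Z9 uncovered — not redundant.
Drop P3: Z10 uncovered — not redundant.
Drop P4: Z13, Z12 uncovered — not redundant.
Drop P8: Z14 uncovered — not redundant.
1 redundant: P1.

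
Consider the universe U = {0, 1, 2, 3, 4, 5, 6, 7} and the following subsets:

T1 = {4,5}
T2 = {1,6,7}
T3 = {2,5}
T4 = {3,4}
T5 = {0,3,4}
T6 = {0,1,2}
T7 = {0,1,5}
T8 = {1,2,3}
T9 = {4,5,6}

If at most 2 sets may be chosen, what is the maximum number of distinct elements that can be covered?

6

Choosing T2, T5 covers {0, 1, 3, 4, 6, 7} — 6 elements.
No choice of 2 sets does better; here 2, 5 are left uncovered.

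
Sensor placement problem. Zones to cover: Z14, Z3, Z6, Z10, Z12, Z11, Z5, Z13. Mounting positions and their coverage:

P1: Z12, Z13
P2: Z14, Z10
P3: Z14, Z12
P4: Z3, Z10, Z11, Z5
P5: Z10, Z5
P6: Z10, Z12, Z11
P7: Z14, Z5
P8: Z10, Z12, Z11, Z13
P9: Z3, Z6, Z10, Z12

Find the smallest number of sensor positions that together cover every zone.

P7, P8, P9 together cover {Z14, Z3, Z6, Z10, Z12, Z11, Z5, Z13} — every zone.
No 2 of the 9 sensor positions cover everything (all 36 pairs fall short), so 3 is minimum.
Greedy (largest uncovered first) would take P4, P1, P2, P9 — 4 sensor positions — but 3 suffice.

3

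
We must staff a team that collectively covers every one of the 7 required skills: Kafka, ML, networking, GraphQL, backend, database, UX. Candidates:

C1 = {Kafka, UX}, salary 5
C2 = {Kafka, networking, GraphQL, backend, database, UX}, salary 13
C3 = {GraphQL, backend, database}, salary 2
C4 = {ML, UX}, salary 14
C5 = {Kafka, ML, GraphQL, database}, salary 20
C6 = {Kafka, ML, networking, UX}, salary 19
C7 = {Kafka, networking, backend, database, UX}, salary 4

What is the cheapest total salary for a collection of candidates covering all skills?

20

C3, C4, C7 cover every skill at salary 2 + 14 + 4 = 20.
Any cover uses at least 2 candidates; among all covering selections none totals below 20.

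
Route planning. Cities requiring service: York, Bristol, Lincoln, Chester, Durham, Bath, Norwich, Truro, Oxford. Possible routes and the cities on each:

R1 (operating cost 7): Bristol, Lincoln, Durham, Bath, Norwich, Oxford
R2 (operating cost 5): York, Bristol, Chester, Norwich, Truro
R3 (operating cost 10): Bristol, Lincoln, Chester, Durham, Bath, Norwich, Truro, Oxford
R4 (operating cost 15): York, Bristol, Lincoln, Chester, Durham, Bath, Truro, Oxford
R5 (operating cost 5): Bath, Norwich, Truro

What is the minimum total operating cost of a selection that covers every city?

12

R1, R2 cover every city at operating cost 7 + 5 = 12.
Any cover uses at least 2 routes; among all covering selections none totals below 12.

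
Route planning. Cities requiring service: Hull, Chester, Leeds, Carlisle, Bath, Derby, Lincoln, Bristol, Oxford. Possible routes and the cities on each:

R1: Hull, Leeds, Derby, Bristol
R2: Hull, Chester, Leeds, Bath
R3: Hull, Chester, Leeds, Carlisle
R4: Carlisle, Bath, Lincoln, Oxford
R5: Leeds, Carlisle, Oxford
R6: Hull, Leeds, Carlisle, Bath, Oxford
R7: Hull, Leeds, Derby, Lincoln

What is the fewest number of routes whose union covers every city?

3

R1, R2, R4 together cover {Hull, Chester, Leeds, Carlisle, Bath, Derby, Lincoln, Bristol, Oxford} — every city.
No 2 of the 7 routes cover everything (all 21 pairs fall short), so 3 is minimum.
Greedy (largest uncovered first) would take R6, R1, R2, R4 — 4 routes — but 3 suffice.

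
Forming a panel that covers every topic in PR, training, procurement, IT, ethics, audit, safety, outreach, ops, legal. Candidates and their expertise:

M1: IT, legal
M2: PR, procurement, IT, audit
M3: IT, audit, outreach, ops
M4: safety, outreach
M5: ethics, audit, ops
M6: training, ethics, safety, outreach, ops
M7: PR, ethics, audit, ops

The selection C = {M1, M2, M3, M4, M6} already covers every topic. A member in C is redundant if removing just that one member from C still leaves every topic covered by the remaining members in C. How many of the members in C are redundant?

Drop M1: legal uncovered — not redundant.
Drop M2: PR, procurement uncovered — not redundant.
Drop M3: the rest still cover every topic — redundant.
Drop M4: the rest still cover every topic — redundant.
Drop M6: training, ethics uncovered — not redundant.
2 redundant: M3, M4.

2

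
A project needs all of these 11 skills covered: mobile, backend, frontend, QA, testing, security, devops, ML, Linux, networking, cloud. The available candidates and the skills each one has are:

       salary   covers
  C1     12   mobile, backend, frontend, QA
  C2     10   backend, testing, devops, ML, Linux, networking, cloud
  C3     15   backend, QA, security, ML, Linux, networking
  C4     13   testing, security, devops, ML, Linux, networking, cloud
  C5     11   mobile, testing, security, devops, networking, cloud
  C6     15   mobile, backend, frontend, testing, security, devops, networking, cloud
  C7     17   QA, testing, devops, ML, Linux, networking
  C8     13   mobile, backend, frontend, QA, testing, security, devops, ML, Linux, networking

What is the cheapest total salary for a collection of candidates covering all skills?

C2, C8 cover every skill at salary 10 + 13 = 23.
Any cover uses at least 2 candidates; among all covering selections none totals below 23.

23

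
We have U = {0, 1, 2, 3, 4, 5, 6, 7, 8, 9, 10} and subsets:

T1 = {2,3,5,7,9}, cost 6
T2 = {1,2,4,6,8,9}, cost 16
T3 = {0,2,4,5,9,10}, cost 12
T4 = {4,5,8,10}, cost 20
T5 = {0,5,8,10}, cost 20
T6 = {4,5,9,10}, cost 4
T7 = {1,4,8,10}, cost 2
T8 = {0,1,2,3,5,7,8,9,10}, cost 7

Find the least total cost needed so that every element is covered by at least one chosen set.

23

T2, T8 cover every element at cost 16 + 7 = 23.
Any cover uses at least 2 sets; among all covering selections none totals below 23.
Greedy by coverage-per-cost would pick T7, T8, T2 for 25 — worse than the optimum 23.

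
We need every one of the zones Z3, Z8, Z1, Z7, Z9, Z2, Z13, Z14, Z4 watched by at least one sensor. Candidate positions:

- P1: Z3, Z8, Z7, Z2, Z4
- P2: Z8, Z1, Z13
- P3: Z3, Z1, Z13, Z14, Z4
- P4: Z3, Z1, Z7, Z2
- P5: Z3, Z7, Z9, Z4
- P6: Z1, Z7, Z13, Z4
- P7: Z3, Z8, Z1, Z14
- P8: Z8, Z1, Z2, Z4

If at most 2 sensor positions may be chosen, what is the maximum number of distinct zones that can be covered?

Choosing P1, P3 covers {Z3, Z8, Z1, Z7, Z2, Z13, Z14, Z4} — 8 zones.
No choice of 2 sensor positions does better; here Z9 is left uncovered.

8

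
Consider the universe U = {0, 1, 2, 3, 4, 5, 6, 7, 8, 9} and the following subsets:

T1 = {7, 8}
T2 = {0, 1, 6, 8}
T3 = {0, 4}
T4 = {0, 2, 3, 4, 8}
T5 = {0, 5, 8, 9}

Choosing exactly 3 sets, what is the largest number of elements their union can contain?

Choosing T2, T4, T5 covers {0, 1, 2, 3, 4, 5, 6, 8, 9} — 9 elements.
No choice of 3 sets does better; here 7 is left uncovered.

9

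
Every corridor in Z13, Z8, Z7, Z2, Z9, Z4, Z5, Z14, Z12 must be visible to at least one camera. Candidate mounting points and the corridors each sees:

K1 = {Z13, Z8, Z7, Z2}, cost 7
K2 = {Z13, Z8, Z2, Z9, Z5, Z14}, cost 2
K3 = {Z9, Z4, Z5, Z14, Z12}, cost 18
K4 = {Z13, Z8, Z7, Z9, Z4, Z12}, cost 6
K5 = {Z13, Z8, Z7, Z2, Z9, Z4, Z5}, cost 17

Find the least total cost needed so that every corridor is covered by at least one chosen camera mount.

8

K2, K4 cover every corridor at cost 2 + 6 = 8.
Any cover uses at least 2 camera mounts; among all covering selections none totals below 8.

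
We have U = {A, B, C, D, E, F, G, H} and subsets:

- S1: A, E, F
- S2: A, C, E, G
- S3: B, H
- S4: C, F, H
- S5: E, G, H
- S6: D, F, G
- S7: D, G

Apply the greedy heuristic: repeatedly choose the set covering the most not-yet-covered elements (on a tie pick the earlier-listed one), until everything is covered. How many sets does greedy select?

3

Pick 1: S2 covers 4 new elements (A, C, E, G).
Pick 2: S3 covers 2 new elements (B, H).
Pick 3: S6 covers 2 new elements (D, F).
Greedy uses 3 sets.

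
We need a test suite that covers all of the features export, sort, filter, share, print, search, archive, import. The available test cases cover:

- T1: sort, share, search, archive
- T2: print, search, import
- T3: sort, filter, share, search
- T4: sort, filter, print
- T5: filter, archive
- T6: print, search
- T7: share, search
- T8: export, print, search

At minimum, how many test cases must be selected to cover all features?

4

T1, T2, T3, T8 together cover {export, sort, filter, share, print, search, archive, import} — every feature.
No 3 of the 8 test cases cover everything (all 56 triples fall short), so 4 is minimum.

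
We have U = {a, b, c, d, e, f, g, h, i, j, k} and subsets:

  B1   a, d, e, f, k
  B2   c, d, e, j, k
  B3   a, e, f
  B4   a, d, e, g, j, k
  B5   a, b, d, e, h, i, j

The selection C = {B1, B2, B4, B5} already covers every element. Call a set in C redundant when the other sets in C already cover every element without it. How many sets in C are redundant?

0

Drop B1: f uncovered — not redundant.
Drop B2: c uncovered — not redundant.
Drop B4: g uncovered — not redundant.
Drop B5: b, h, i uncovered — not redundant.
None of the sets in C is redundant.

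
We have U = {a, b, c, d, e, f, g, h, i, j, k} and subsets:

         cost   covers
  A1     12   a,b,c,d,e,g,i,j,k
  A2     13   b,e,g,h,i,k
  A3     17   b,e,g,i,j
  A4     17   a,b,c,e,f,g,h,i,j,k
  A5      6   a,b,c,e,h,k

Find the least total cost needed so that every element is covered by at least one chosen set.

29

A1, A4 cover every element at cost 12 + 17 = 29.
Any cover uses at least 2 sets; among all covering selections none totals below 29.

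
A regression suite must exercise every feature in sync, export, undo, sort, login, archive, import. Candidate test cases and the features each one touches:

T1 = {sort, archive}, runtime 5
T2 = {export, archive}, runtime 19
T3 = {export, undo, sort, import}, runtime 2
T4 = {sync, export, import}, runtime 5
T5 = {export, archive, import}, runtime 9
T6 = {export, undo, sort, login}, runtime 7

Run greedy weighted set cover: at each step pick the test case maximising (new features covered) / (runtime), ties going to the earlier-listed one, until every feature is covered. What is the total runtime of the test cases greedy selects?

Pick 1: T3 adds 4 new (export, undo, sort, import) at runtime 2 (ratio 4/2).
Pick 2: T1 adds 1 new (archive) at runtime 5 (ratio 1/5).
Pick 3: T4 adds 1 new (sync) at runtime 5 (ratio 1/5).
Pick 4: T6 adds 1 new (login) at runtime 7 (ratio 1/7).
Greedy total runtime: 2 + 5 + 5 + 7 = 19. (The true optimum is 17, so greedy overshoots here.)

19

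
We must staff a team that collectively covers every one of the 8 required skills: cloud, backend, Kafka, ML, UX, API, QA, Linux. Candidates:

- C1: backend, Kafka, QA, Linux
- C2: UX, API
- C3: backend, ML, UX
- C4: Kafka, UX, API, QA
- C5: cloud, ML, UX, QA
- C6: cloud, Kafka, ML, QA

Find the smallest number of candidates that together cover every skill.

C1, C2, C5 together cover {cloud, backend, Kafka, ML, UX, API, QA, Linux} — every skill.
No 2 of the 6 candidates cover everything (all 15 pairs fall short), so 3 is minimum.

3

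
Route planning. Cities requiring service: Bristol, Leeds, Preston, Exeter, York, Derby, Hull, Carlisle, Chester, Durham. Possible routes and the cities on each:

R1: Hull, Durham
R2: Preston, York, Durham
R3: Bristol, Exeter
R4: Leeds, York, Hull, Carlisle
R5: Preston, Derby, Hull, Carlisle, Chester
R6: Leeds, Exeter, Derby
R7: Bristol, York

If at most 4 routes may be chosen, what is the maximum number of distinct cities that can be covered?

10

Choosing R1, R3, R4, R5 covers {Bristol, Leeds, Preston, Exeter, York, Derby, Hull, Carlisle, Chester, Durham} — 10 cities.
That is all 10 cities.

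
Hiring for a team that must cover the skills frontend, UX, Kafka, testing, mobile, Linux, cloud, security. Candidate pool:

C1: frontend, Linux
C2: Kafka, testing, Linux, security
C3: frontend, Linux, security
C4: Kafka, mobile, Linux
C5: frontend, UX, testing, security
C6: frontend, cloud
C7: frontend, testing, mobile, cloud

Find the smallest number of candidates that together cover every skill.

C2, C5, C7 together cover {frontend, UX, Kafka, testing, mobile, Linux, cloud, security} — every skill.
No 2 of the 7 candidates cover everything (all 21 pairs fall short), so 3 is minimum.

3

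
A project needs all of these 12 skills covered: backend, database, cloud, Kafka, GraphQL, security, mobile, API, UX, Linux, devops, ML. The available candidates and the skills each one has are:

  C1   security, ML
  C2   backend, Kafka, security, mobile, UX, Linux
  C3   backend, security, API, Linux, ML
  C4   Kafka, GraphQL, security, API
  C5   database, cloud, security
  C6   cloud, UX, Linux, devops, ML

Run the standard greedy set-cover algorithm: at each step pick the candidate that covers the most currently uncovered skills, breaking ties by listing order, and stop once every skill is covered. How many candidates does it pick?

4

Pick 1: C2 covers 6 new skills (backend, Kafka, security, mobile, UX, Linux).
Pick 2: C6 covers 3 new skills (cloud, devops, ML).
Pick 3: C4 covers 2 new skills (GraphQL, API).
Pick 4: C5 covers 1 new skills (database).
Greedy uses 4 candidates.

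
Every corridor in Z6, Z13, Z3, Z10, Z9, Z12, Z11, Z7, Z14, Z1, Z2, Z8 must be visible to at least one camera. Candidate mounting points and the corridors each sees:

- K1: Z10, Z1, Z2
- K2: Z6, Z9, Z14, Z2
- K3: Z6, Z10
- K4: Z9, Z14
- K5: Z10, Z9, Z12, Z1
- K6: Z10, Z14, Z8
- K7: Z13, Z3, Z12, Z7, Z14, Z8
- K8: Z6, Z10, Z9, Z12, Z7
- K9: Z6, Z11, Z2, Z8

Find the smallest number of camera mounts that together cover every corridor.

K5, K7, K9 together cover {Z6, Z13, Z3, Z10, Z9, Z12, Z11, Z7, Z14, Z1, Z2, Z8} — every corridor.
No 2 of the 9 camera mounts cover everything (all 36 pairs fall short), so 3 is minimum.
Greedy (largest uncovered first) would take K7, K1, K2, K9 — 4 camera mounts — but 3 suffice.

3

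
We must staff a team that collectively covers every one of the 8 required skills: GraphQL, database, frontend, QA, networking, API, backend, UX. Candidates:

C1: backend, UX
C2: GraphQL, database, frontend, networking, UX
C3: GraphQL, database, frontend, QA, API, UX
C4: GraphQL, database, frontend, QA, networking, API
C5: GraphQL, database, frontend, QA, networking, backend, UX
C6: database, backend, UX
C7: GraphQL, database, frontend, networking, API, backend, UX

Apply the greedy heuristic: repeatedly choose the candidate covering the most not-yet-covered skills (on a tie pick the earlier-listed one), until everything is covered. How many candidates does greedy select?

2

Pick 1: C5 covers 7 new skills (GraphQL, database, frontend, QA, networking, backend, UX).
Pick 2: C3 covers 1 new skills (API).
Greedy uses 2 candidates.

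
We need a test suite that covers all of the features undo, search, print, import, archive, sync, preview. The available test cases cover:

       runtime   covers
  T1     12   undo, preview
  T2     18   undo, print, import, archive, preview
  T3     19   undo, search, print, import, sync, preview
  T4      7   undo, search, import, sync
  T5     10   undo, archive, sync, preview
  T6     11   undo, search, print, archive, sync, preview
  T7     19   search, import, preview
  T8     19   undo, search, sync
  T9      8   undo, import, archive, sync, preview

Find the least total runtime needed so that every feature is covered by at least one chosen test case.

18

T4, T6 cover every feature at runtime 7 + 11 = 18.
Any cover uses at least 2 test cases; among all covering selections none totals below 18.
Greedy by coverage-per-runtime would pick T9, T6 for 19 — worse than the optimum 18.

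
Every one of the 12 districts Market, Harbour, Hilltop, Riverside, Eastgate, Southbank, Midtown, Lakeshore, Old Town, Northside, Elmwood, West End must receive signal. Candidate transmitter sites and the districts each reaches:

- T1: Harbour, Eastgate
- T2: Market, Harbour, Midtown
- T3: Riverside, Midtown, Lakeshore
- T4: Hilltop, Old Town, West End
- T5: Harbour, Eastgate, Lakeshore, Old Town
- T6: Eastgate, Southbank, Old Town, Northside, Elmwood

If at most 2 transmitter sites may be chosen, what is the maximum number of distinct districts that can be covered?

Choosing T2, T6 covers {Market, Harbour, Eastgate, Southbank, Midtown, Old Town, Northside, Elmwood} — 8 districts.
No choice of 2 transmitter sites does better; here Hilltop, Riverside, Lakeshore, West End are left uncovered.

8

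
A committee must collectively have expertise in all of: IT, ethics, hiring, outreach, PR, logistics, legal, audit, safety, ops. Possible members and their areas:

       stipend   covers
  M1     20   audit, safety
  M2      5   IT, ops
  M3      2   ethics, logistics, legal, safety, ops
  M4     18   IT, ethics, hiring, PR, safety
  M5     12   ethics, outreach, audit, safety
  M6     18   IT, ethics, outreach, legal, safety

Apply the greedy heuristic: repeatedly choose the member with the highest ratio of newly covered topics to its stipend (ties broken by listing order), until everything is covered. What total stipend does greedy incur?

37

Pick 1: M3 adds 5 new (ethics, logistics, legal, safety, ops) at stipend 2 (ratio 5/2).
Pick 2: M2 adds 1 new (IT) at stipend 5 (ratio 1/5).
Pick 3: M5 adds 2 new (outreach, audit) at stipend 12 (ratio 2/12).
Pick 4: M4 adds 2 new (hiring, PR) at stipend 18 (ratio 2/18).
Greedy total stipend: 2 + 5 + 12 + 18 = 37. (The true optimum is 32, so greedy overshoots here.)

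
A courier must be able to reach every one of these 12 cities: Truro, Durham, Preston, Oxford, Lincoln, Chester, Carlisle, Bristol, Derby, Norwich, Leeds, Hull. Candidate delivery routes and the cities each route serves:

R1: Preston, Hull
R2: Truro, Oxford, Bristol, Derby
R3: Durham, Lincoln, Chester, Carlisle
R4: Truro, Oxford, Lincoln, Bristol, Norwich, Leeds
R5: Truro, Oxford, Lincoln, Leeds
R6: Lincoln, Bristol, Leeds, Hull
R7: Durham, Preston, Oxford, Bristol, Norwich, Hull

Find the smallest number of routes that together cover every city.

4

R1, R2, R3, R4 together cover {Truro, Durham, Preston, Oxford, Lincoln, Chester, Carlisle, Bristol, Derby, Norwich, Leeds, Hull} — every city.
No 3 of the 7 routes cover everything (all 35 triples fall short), so 4 is minimum.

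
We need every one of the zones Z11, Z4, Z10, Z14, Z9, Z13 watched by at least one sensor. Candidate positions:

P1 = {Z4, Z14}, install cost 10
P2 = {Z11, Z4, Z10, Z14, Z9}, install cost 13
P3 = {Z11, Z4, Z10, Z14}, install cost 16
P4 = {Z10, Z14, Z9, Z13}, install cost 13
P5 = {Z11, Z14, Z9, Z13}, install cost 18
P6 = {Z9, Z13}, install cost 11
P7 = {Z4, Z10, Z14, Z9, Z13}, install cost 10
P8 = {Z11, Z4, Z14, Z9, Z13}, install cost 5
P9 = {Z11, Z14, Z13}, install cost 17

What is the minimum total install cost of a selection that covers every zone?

P7, P8 cover every zone at install cost 10 + 5 = 15.
Any cover uses at least 2 sensor positions; among all covering selections none totals below 15.

15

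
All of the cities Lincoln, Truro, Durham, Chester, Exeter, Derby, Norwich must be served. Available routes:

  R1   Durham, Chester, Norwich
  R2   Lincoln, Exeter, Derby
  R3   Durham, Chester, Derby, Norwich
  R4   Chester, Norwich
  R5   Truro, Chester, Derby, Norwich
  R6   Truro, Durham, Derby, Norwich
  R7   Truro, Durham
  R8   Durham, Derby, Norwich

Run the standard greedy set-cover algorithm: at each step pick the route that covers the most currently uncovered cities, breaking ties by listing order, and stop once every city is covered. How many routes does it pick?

Pick 1: R3 covers 4 new cities (Durham, Chester, Derby, Norwich).
Pick 2: R2 covers 2 new cities (Lincoln, Exeter).
Pick 3: R5 covers 1 new cities (Truro).
Greedy uses 3 routes.

3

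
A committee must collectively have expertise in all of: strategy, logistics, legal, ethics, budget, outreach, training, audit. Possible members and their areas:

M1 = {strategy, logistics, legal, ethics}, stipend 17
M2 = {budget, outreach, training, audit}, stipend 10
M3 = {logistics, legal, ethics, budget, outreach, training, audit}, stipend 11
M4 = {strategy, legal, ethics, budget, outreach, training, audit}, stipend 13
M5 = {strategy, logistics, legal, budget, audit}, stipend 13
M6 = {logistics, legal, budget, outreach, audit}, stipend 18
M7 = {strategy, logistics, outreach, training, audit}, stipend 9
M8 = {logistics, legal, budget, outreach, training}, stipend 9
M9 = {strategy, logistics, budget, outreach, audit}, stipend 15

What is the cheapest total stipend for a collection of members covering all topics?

M3, M7 cover every topic at stipend 11 + 9 = 20.
Any cover uses at least 2 members; among all covering selections none totals below 20.

20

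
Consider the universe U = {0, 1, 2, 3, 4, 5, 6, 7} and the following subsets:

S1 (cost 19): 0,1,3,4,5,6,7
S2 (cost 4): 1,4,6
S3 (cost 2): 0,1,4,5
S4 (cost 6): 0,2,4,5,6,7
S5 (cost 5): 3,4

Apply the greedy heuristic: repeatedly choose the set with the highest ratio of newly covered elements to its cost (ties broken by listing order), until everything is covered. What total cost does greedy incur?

13

Pick 1: S3 adds 4 new (0, 1, 4, 5) at cost 2 (ratio 4/2).
Pick 2: S4 adds 3 new (2, 6, 7) at cost 6 (ratio 3/6).
Pick 3: S5 adds 1 new (3) at cost 5 (ratio 1/5).
Greedy total cost: 2 + 6 + 5 = 13.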